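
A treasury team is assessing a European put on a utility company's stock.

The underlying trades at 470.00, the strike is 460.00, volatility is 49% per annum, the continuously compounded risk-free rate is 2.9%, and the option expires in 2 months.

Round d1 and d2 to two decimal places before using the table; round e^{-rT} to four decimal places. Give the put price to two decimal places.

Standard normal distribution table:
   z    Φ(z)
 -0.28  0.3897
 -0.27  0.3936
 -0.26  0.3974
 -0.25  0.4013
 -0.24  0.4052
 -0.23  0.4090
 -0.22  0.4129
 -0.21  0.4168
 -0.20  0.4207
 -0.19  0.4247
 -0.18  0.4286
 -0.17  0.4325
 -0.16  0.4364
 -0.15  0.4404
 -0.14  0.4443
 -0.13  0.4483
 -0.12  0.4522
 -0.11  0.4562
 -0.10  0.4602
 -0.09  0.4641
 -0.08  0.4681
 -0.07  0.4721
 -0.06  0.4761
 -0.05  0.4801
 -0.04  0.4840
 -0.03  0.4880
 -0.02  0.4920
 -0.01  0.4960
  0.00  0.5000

31.17

σ√T = 0.49·√0.1667 = 0.2000
d₁ = [ln(470/460) + (0.029 + 0.49²/2)·0.1667] / 0.2000 = [0.0215 + 0.0248] / 0.2000 = 0.2317 → 0.23
d₂ = d₁ − σ√T = 0.2317 − 0.2000 = 0.0316 → 0.03
exp(−rT) = exp(−0.029·0.1667) = 0.9952
N(−d₂) = N(-0.03) = 0.4880;  N(−d₁) = N(-0.23) = 0.4090
P = 460·0.9952·0.4880 − 470·0.4090 = 223.4025 − 192.2300 = 31.1725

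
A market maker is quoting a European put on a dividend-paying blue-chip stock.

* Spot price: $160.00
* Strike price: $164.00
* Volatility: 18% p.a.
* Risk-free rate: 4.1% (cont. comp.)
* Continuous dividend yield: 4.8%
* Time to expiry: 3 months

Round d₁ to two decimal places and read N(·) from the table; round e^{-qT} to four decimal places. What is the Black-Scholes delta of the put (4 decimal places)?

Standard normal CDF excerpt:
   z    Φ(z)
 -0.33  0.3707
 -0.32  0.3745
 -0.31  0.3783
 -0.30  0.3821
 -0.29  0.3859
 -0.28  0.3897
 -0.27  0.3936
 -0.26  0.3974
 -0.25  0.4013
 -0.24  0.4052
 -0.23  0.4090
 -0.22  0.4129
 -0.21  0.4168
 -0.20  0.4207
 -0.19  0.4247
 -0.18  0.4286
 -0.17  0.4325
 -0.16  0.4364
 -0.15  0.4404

-0.5916

T = 0.25;  σ√T = 0.0900
d₁ = [ln(160/164) + (0.041 − 0.048 + ½·0.18²)·0.25] / (σ√T) = (-0.0247 + 0.0023) / 0.0900 = -0.2488 → -0.25
N(d₁) = N(-0.25) = 0.4013
Δ_put = e^(−qT)·(N(d₁) − 1) = 0.9881·(0.4013 − 1) = -0.5916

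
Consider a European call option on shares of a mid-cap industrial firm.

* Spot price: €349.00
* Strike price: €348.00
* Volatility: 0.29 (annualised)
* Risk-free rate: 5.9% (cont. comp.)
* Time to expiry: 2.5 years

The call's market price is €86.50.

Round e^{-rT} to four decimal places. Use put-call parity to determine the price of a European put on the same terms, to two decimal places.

€37.79

exp(−rT) = exp(−0.059·2.5) = 0.8629
Put-call parity: C − P = S − K·e^(−rT) = 349 − 348·0.8629 = 349 − 300.2892 = 48.7108
P = C − (C − P) = 86.50 − (48.7108) = 37.7892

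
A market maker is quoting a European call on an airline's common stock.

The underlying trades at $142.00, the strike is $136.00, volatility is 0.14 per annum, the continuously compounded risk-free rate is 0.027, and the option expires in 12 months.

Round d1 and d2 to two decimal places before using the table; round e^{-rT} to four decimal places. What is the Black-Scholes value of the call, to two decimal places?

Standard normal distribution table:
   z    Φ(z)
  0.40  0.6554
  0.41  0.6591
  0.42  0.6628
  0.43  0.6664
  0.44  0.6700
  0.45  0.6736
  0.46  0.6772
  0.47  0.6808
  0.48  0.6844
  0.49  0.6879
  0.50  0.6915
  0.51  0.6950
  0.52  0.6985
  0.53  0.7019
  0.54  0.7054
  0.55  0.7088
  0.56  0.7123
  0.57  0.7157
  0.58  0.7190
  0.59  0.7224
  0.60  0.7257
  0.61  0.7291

$13.41

σ√T = 0.14 × 1.0000 = 0.1400
ln(S/K) + (r + σ²/2)T = ln(142/136) + (0.027 + 0.14²/2)·1 = 0.0432 + 0.0368 = 0.0800
d₁ = 0.0800 / 0.1400 = 0.5712 ⇒ 0.57
d₂ = d₁ − σ√T = 0.5712 − 0.1400 = 0.4312 ⇒ 0.43
e^(−rT) = e^(−0.027·1) = 0.9734
N(d₁) = N(0.57) = 0.7157;  N(d₂) = N(0.43) = 0.6664
C = 142·0.7157 − 136·0.9734·0.6664 = 101.6294 − 88.2196 = 13.4098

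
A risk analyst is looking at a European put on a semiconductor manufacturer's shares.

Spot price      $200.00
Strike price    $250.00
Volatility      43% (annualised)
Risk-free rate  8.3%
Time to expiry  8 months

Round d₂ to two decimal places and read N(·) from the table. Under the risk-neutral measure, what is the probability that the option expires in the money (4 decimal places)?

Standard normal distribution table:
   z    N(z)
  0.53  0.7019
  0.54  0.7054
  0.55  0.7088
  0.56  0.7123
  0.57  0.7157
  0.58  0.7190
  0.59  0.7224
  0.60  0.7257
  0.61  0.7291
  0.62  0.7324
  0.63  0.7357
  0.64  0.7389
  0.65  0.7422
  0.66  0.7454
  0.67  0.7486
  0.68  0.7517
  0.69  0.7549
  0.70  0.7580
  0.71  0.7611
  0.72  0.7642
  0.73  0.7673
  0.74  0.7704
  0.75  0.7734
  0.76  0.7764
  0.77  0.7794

0.7422

σ√T = 0.43·√0.6667 = 0.3511
d₁ = [ln(200/250) + (0.083 + 0.43²/2)·0.6667] / 0.3511 = [-0.2231 + 0.1170] / 0.3511 = -0.3024 ⇒ -0.30
d₂ = d₁ − σ√T = -0.3024 − 0.3511 = -0.6535 ⇒ -0.65
Risk-neutral Pr[S_T < K] = N(−d₂) = N(0.65) = 0.7422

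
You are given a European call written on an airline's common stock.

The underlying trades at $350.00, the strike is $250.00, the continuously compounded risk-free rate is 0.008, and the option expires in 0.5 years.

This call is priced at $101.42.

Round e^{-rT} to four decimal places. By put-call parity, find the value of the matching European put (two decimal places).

$0.42

e^(−rT) = e^(−0.008·0.5) = 0.9960
Put-call parity: C − P = S − K·e^(−rT) = 350 − 250·0.9960 = 350 − 249.0000 = 101.0000
P = C − (C − P) = 101.42 − (101.0000) = 0.4200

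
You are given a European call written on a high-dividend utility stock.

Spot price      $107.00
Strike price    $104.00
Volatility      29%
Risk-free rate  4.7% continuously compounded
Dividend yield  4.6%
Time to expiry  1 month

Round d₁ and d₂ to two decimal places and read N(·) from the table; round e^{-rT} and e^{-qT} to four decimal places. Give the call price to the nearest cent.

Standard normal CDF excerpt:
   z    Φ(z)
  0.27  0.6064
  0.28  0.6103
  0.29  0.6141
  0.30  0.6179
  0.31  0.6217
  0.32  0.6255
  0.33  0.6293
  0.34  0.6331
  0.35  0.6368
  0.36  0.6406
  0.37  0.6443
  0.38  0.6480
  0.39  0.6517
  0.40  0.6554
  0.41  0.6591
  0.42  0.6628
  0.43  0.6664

$5.06

σ√T = 0.29 × 0.2887 = 0.0837
d₁ = [ln(107/104) + (0.047 − 0.046 + 0.29²/2)·0.08333] / 0.0837 = [0.0284 + 0.0036] / 0.0837 = 0.3825 ⇒ 0.38
d₂ = d₁ − σ√T = 0.3825 − 0.0837 = 0.2988 ⇒ 0.30
exp(−qT) = exp(−0.046·0.08333) = 0.9962;  exp(−rT) = exp(−0.047·0.08333) = 0.9961
N(d₁) = N(0.38) = 0.6480;  N(d₂) = N(0.30) = 0.6179
C = 107·0.9962·0.6480 − 104·0.9961·0.6179 = 69.0725 − 64.0110 = 5.0615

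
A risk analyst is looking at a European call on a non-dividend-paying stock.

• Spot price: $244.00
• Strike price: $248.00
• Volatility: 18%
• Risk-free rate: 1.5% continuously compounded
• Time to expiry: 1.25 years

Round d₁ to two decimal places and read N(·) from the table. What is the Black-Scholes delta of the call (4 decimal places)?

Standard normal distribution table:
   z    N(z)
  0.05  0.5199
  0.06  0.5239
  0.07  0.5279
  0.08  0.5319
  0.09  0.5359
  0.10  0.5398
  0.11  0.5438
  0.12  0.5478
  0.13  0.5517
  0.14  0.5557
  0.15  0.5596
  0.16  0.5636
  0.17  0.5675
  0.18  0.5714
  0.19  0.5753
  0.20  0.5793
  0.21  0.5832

0.5438

T = 1.25;  σ√T = 0.2012
d₁ = [ln(244/248) + (0.015 + 0.18²/2)·1.25] / 0.2012 = [-0.0163 + 0.0390] / 0.2012 = 0.1130 ≈ 0.11
N(d₁) = N(0.11) = 0.5438
Δ_call = N(d₁) = 0.5438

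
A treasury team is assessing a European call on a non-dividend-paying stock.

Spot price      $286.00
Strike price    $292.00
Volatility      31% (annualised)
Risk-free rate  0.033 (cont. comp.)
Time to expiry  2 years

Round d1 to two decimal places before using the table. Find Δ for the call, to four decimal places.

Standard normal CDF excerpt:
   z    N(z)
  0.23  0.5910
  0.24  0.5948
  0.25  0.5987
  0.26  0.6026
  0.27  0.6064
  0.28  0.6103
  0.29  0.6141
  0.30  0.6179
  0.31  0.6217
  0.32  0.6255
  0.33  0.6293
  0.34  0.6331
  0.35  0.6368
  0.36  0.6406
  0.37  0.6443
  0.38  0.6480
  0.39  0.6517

0.6255

T = 2;  σ√T = 0.4384
d₁ = [ln(286/292) + (0.033 + ½·0.31²)·2] / (σ√T) = (-0.0208 + 0.1621) / 0.4384 = 0.3224 → 0.32
N(d₁) = N(0.32) = 0.6255
Δ_call = N(d₁) = 0.6255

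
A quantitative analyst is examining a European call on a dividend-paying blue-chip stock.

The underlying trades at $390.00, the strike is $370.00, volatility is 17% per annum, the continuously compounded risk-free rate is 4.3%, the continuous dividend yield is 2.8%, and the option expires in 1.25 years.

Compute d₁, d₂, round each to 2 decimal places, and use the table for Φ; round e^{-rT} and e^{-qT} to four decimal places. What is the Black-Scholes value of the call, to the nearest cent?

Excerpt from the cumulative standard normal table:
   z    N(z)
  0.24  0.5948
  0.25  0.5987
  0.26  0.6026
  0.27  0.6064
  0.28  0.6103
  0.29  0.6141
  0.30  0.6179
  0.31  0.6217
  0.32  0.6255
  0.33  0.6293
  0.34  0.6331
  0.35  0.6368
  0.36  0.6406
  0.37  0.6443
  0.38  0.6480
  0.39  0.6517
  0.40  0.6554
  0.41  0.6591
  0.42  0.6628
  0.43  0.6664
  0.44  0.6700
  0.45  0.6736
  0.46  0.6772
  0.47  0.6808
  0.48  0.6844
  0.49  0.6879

σ√T = 0.17·√1.25 = 0.1901
ln(S/K) + (r − q + σ²/2)T = ln(390/370) + (0.043 − 0.028 + 0.17²/2)·1.25 = 0.0526 + 0.0368 = 0.0895
d₁ = 0.0895 / 0.1901 = 0.4707 → 0.47
d₂ = d₁ − σ√T = 0.4707 − 0.1901 = 0.2806 → 0.28
e^(−qT) = e^(−0.028·1.25) = 0.9656;  e^(−rT) = e^(−0.043·1.25) = 0.9477
N(d₁) = N(0.47) = 0.6808;  N(d₂) = N(0.28) = 0.6103
C = 390·0.9656·0.6808 − 370·0.9477·0.6103 = 256.3784 − 214.0011 = 42.3773

$42.38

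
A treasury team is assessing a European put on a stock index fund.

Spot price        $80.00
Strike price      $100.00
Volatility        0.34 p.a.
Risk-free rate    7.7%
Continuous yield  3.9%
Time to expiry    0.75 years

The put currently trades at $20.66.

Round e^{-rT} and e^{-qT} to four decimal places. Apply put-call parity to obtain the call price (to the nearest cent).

e^(−qT) = e^(−0.039·0.75) = 0.9712;  e^(−rT) = e^(−0.077·0.75) = 0.9439
Put-call parity: C − P = S·e^(−qT) − K·e^(−rT) = 80·0.9712 − 100·0.9439 = 77.6960 − 94.3900 = -16.6940
C = P + (C − P) = 20.66 + (-16.6940) = 3.9660

$3.97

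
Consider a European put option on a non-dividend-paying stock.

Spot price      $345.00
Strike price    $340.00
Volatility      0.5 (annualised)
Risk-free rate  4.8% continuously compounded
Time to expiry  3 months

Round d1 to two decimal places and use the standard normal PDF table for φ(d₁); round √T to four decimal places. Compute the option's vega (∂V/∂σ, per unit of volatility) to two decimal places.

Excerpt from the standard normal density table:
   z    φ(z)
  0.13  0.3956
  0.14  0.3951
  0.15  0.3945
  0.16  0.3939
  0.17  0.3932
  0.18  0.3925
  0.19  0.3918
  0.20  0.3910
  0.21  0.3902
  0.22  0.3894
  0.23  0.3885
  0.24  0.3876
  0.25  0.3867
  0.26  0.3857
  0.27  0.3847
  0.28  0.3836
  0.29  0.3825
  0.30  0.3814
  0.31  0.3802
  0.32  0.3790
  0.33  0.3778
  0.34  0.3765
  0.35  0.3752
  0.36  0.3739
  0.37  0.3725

67.02

σ√T = 0.5 × 0.5000 = 0.2500
ln(S/K) + (r + σ²/2)T = ln(345/340) + (0.048 + 0.5²/2)·0.25 = 0.0146 + 0.0432 = 0.0578
d₁ = 0.0578 / 0.2500 = 0.2314 ≈ 0.23
√T = √0.25 = 0.5000
φ(d₁) = φ(0.23) = 0.3885
vega = S·φ(d₁)·√T = 345·0.3885·0.5000 = 67.0162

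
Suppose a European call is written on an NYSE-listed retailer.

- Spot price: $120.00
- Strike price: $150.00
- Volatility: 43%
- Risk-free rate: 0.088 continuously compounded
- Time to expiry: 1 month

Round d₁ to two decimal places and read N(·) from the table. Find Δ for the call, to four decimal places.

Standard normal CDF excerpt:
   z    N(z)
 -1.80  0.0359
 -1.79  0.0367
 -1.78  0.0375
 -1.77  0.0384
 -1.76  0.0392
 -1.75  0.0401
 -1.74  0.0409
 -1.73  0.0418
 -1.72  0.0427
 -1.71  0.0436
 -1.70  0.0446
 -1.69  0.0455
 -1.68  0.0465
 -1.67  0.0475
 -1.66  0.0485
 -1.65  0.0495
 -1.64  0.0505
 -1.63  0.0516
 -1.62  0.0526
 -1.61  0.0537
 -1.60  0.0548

T = 0.08333;  σ√T = 0.1241
ln(S/K) + (r + σ²/2)T = ln(120/150) + (0.088 + 0.43²/2)·0.08333 = -0.2231 + 0.0150 = -0.2081
d₁ = -0.2081 / 0.1241 = -1.6765 → -1.68
N(d₁) = N(-1.68) = 0.0465
Δ_call = N(d₁) = 0.0465

0.0465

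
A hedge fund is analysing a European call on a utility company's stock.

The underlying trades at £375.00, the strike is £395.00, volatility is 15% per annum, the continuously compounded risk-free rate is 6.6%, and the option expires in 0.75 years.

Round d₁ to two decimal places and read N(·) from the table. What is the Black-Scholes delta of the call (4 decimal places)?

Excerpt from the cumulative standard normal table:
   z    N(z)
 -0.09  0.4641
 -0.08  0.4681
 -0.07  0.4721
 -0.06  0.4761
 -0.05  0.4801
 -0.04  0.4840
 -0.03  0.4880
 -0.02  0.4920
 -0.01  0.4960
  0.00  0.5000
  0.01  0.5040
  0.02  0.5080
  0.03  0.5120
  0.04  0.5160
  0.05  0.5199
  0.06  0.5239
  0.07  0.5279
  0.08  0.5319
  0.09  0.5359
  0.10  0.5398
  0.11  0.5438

σ√T = 0.15·√0.75 = 0.1299
d₁ = [ln(375/395) + (0.066 + 0.15²/2)·0.75] / 0.1299 = [-0.0520 + 0.0579] / 0.1299 = 0.0460 → 0.05
N(d₁) = N(0.05) = 0.5199
Δ_call = N(d₁) = 0.5199

0.5199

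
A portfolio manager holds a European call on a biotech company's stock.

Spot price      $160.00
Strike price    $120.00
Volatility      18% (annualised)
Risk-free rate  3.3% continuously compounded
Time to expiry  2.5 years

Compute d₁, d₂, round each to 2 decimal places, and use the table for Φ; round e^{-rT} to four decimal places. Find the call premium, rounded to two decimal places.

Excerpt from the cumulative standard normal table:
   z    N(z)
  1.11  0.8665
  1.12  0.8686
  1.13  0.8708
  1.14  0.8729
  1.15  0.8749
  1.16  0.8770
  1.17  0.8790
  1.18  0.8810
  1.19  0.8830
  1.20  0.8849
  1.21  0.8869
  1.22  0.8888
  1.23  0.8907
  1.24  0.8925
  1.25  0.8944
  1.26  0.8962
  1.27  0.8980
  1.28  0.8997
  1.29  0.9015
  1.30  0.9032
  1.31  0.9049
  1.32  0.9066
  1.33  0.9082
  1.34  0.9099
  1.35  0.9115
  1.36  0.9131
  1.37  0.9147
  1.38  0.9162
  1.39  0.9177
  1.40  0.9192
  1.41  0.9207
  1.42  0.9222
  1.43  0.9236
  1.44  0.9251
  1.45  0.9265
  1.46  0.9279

$51.11

σ√T = 0.18·√2.5 = 0.2846
d₁ = [ln(160/120) + (0.033 + 0.18²/2)·2.5] / 0.2846 = [0.2877 + 0.1230] / 0.2846 = 1.4430 → 1.44
d₂ = d₁ − σ√T = 1.4430 − 0.2846 = 1.1584 → 1.16
e^(−rT) = e^(−0.033·2.5) = 0.9208
N(d₁) = N(1.44) = 0.9251;  N(d₂) = N(1.16) = 0.8770
C = 160·0.9251 − 120·0.9208·0.8770 = 148.0160 − 96.9050 = 51.1110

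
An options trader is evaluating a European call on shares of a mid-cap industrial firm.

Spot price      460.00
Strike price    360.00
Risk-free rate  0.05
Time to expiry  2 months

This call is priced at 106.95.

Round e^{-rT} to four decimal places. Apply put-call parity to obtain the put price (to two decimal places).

3.96

exp(−rT) = exp(−0.05·0.1667) = 0.9917
Put-call parity: C − P = S − K·e^(−rT) = 460 − 360·0.9917 = 460 − 357.0120 = 102.9880
P = C − (C − P) = 106.95 − (102.9880) = 3.9620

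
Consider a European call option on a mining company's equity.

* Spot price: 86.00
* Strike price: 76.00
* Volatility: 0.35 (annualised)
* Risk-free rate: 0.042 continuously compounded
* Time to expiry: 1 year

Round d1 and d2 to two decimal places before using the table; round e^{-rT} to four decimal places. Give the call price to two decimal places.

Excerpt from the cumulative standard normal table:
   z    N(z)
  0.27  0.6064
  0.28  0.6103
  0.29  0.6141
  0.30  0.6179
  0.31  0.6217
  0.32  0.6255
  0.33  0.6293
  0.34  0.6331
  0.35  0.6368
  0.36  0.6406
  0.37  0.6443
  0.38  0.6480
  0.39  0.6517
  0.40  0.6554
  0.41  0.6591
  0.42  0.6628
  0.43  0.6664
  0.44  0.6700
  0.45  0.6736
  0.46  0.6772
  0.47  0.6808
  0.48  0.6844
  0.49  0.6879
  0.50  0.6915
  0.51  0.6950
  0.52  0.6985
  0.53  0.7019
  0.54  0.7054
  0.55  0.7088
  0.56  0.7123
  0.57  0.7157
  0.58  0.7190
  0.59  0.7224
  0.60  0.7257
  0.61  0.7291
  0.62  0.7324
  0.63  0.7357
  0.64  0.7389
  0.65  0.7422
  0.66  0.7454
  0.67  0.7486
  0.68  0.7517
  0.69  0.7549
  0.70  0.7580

18.80

σ√T = 0.35·√1 = 0.3500
d₁ = [ln(86/76) + (0.042 + 0.35²/2)·1] / 0.3500 = [0.1236 + 0.1032] / 0.3500 = 0.6482 which rounds to 0.65
d₂ = d₁ − σ√T = 0.6482 − 0.3500 = 0.2982 which rounds to 0.30
e^(−rT) = e^(−0.042·1) = 0.9589
N(d₁) = N(0.65) = 0.7422;  N(d₂) = N(0.30) = 0.6179
C = 86·0.7422 − 76·0.9589·0.6179 = 63.8292 − 45.0303 = 18.7989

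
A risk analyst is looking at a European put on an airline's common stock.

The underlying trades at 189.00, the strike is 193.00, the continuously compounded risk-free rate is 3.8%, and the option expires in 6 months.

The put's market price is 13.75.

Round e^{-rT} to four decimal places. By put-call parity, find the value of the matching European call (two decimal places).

13.38

exp(−rT) = exp(−0.038·0.5) = 0.9812
Put-call parity: C − P = S − K·e^(−rT) = 189 − 193·0.9812 = 189 − 189.3716 = -0.3716
C = P + (C − P) = 13.75 + (-0.3716) = 13.3784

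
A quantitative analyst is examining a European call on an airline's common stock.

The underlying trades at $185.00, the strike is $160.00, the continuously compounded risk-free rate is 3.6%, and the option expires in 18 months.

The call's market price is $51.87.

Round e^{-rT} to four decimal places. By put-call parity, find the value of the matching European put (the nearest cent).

$18.45

e^(−rT) = e^(−0.036·1.5) = 0.9474
Put-call parity: C − P = S − K·e^(−rT) = 185 − 160·0.9474 = 185 − 151.5840 = 33.4160
P = C − (C − P) = 51.87 − (33.4160) = 18.4540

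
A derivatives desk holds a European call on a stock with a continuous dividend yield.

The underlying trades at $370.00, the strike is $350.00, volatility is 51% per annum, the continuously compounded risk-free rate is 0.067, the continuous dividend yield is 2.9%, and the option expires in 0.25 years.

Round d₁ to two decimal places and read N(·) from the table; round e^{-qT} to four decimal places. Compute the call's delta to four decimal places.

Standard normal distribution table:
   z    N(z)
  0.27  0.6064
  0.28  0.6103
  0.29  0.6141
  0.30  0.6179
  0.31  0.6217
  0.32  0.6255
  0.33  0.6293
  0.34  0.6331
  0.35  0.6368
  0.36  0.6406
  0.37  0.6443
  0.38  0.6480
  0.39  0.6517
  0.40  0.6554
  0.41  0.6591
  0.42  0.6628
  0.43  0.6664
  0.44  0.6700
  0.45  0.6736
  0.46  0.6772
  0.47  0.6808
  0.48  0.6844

T = 0.25;  σ√T = 0.2550
d₁ = [ln(370/350) + (0.067 − 0.029 + 0.51²/2)·0.25] / 0.2550 = [0.0556 + 0.0420] / 0.2550 = 0.3827 → 0.38
N(d₁) = N(0.38) = 0.6480
Δ_call = e^(−qT)·N(d₁) = 0.9928·0.6480 = 0.6433

0.6433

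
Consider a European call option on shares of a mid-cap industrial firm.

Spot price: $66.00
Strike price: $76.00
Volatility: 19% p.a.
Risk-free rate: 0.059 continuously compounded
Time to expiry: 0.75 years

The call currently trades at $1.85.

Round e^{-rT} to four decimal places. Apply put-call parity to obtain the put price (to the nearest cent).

$8.56

e^(−rT) = e^(−0.059·0.75) = 0.9567
Put-call parity: C − P = S − K·e^(−rT) = 66 − 76·0.9567 = 66 − 72.7092 = -6.7092
P = C − (C − P) = 1.85 − (-6.7092) = 8.5592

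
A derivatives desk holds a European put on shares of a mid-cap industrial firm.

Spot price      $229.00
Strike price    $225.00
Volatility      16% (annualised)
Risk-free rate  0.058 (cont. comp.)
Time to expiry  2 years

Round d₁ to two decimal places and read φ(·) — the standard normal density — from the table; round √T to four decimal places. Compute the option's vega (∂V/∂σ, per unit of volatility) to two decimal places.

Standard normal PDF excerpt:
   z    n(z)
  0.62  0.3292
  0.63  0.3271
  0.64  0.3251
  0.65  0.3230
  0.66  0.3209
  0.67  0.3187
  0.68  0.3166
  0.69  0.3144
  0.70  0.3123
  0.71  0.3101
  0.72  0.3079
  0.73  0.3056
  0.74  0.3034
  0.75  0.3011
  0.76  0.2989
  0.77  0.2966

101.14

σ√T = 0.16 × 1.4142 = 0.2263
d₁ = [ln(229/225) + (0.058 + 0.16²/2)·2] / 0.2263 = [0.0176 + 0.1416] / 0.2263 = 0.7037 ≈ 0.70
√T = √2 = 1.4142
φ(d₁) = φ(0.70) = 0.3123
vega = S·φ(d₁)·√T = 229·0.3123·1.4142 = 101.1389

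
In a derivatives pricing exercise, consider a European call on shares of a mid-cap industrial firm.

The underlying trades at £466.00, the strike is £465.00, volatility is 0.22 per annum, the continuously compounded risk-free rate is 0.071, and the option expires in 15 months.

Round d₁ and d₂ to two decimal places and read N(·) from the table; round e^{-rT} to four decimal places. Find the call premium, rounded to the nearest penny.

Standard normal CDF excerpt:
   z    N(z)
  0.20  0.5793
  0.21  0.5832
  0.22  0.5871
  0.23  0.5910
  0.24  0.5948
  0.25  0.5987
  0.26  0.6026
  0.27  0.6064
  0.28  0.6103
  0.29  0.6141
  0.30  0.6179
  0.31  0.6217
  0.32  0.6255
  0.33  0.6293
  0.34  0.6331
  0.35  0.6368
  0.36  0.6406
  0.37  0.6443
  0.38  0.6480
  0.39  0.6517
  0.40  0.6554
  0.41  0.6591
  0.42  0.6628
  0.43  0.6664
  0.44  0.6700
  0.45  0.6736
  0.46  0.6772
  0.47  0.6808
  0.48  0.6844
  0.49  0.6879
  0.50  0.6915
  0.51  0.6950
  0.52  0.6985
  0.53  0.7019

£65.80

σ√T = 0.22·√1.25 = 0.2460
d₁ = [ln(466/465) + (0.071 + 0.22²/2)·1.25] / 0.2460 = [0.0021 + 0.1190] / 0.2460 = 0.4925 ≈ 0.49
d₂ = d₁ − σ√T = 0.4925 − 0.2460 = 0.2466 ≈ 0.25
e^(−rT) = e^(−0.071·1.25) = 0.9151
N(d₁) = N(0.49) = 0.6879;  N(d₂) = N(0.25) = 0.5987
C = 466·0.6879 − 465·0.9151·0.5987 = 320.5614 − 254.7597 = 65.8017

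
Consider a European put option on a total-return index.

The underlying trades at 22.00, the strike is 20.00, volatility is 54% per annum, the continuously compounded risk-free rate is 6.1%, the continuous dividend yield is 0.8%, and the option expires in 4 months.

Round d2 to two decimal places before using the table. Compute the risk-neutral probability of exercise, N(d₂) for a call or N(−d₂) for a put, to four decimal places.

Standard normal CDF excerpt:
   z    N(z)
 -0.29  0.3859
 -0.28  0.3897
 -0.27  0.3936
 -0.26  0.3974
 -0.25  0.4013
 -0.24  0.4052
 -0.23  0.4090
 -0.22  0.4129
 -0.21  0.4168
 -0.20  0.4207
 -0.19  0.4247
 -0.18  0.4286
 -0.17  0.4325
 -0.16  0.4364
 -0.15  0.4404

T = 0.3333;  σ√T = 0.3118
d₁ = [ln(22/20) + (0.061 − 0.008 + 0.54²/2)·0.3333] / 0.3118 = [0.0953 + 0.0663] / 0.3118 = 0.5183 ⇒ 0.52
d₂ = d₁ − σ√T = 0.5183 − 0.3118 = 0.2065 ⇒ 0.21
Pr(exercise) under Q = N(−d₂) = N(-0.21) = 0.4168

0.4168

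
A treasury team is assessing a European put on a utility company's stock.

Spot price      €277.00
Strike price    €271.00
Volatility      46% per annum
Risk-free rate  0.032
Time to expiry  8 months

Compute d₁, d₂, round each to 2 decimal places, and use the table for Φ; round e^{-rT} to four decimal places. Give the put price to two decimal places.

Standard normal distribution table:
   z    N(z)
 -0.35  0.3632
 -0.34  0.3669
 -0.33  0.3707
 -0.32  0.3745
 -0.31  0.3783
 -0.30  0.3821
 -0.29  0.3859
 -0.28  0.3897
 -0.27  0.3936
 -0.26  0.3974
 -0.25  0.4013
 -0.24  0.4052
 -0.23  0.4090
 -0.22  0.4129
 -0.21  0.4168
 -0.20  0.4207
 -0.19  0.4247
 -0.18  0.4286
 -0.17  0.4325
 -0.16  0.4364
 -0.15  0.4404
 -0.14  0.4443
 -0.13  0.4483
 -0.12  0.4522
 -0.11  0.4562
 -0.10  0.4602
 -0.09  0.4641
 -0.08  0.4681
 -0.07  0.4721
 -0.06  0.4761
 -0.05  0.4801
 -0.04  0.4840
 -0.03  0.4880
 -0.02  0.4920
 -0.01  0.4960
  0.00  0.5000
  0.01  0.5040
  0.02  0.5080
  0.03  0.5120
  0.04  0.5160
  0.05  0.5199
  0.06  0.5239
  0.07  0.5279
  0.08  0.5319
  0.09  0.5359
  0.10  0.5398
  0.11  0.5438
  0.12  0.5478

T = 0.6667;  σ√T = 0.3756
d₁ = [ln(277/271) + (0.032 + ½·0.46²)·0.6667] / (σ√T) = (0.0219 + 0.0919) / 0.3756 = 0.3029 which rounds to 0.30
d₂ = 0.3029 − 0.3756 = -0.0727 which rounds to -0.07
exp(−rT) = exp(−0.032·0.6667) = 0.9789
N(−d₂) = N(0.07) = 0.5279;  N(−d₁) = N(-0.30) = 0.3821
P = 271·0.9789·0.5279 − 277·0.3821 = 140.0423 − 105.8417 = 34.2006

€34.20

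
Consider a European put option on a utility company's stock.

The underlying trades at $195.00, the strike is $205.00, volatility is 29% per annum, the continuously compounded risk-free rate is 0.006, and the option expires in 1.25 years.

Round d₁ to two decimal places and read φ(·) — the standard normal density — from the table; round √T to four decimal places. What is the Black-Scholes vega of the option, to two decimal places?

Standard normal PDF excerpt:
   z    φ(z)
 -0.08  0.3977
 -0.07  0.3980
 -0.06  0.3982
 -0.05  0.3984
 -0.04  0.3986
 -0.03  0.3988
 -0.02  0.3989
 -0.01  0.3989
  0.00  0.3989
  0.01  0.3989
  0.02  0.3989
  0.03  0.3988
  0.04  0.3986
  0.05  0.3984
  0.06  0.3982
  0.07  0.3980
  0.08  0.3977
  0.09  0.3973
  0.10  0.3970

86.94

σ√T = 0.29 × 1.1180 = 0.3242
d₁ = [ln(195/205) + (0.006 + 0.29²/2)·1.25] / 0.3242 = [-0.0500 + 0.0601] / 0.3242 = 0.0310 ≈ 0.03
√T = √1.25 = 1.1180
φ(d₁) = φ(0.03) = 0.3988
vega = S·φ(d₁)·√T = 195·0.3988·1.1180 = 86.9424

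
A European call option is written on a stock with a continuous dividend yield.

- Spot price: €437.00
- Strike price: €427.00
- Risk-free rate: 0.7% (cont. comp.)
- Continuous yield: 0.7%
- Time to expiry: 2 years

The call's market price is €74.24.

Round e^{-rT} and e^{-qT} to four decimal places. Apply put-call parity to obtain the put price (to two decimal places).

exp(−qT) = exp(−0.007·2) = 0.9861;  exp(−rT) = exp(−0.007·2) = 0.9861
Put-call parity: C − P = S·e^(−qT) − K·e^(−rT) = 437·0.9861 − 427·0.9861 = 430.9257 − 421.0647 = 9.8610
P = C − (C − P) = 74.24 − (9.8610) = 64.3790

€64.38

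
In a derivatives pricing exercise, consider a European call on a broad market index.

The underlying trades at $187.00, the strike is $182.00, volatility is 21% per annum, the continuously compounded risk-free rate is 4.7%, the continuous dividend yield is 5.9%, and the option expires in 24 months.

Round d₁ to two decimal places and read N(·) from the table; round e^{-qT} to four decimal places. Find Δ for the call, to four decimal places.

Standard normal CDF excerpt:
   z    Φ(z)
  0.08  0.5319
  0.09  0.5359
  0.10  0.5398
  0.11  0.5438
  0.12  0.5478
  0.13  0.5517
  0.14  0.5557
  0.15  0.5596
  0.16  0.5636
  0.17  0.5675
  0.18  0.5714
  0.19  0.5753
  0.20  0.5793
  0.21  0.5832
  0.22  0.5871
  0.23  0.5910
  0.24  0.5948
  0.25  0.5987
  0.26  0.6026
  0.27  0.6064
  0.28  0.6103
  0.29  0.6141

σ√T = 0.21 × 1.4142 = 0.2970
ln(S/K) + (r − q + σ²/2)T = ln(187/182) + (0.047 − 0.059 + 0.21²/2)·2 = 0.0271 + 0.0201 = 0.0472
d₁ = 0.0472 / 0.2970 = 0.1589 → 0.16
N(d₁) = N(0.16) = 0.5636
Δ_call = exp(−qT)·N(d₁) = 0.8887·0.5636 = 0.5009

0.5009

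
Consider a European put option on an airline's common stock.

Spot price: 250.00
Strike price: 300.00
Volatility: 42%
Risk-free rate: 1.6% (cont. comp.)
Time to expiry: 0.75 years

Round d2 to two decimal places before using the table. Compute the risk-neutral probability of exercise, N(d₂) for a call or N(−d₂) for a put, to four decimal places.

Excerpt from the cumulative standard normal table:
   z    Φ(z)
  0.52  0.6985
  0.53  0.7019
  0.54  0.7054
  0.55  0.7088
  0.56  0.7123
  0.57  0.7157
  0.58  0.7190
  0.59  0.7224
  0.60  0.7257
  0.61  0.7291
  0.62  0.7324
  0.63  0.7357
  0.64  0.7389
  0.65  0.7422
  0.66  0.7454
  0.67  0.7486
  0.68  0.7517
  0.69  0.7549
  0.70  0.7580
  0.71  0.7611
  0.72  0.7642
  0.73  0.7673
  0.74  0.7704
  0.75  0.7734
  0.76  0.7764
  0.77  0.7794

0.7422

σ√T = 0.42·√0.75 = 0.3637
d₁ = [ln(250/300) + (0.016 + 0.42²/2)·0.75] / 0.3637 = [-0.1823 + 0.0781] / 0.3637 = -0.2864 which rounds to -0.29
d₂ = d₁ − σ√T = -0.2864 − 0.3637 = -0.6501 which rounds to -0.65
Risk-neutral Pr[S_T < K] = N(−d₂) = N(0.65) = 0.7422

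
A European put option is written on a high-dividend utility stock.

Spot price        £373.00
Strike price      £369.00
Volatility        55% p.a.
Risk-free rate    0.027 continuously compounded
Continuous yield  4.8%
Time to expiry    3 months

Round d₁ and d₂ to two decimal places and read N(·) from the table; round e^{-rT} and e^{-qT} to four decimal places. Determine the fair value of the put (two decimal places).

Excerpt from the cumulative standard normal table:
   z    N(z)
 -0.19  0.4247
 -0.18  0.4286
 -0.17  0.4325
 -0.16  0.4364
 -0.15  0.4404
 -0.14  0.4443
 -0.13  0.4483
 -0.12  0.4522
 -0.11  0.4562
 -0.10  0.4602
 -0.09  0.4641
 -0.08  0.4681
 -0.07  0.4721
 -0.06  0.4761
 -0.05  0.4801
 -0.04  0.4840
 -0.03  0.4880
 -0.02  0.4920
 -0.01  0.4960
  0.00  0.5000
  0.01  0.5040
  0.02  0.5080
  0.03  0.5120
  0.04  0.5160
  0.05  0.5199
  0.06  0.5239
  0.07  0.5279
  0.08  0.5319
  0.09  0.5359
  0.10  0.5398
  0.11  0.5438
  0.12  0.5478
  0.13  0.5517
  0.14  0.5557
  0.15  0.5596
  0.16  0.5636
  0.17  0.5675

T = 0.25;  σ√T = 0.2750
d₁ = [ln(373/369) + (0.027 − 0.048 + 0.55²/2)·0.25] / 0.2750 = [0.0108 + 0.0326] / 0.2750 = 0.1576 ⇒ 0.16
d₂ = d₁ − σ√T = 0.1576 − 0.2750 = -0.1174 ⇒ -0.12
e^(−qT) = e^(−0.048·0.25) = 0.9881;  e^(−rT) = e^(−0.027·0.25) = 0.9933
N(−d₂) = N(0.12) = 0.5478;  N(−d₁) = N(-0.16) = 0.4364
P = 369·0.9933·0.5478 − 373·0.9881·0.4364 = 200.7839 − 160.8402 = 39.9437

£39.94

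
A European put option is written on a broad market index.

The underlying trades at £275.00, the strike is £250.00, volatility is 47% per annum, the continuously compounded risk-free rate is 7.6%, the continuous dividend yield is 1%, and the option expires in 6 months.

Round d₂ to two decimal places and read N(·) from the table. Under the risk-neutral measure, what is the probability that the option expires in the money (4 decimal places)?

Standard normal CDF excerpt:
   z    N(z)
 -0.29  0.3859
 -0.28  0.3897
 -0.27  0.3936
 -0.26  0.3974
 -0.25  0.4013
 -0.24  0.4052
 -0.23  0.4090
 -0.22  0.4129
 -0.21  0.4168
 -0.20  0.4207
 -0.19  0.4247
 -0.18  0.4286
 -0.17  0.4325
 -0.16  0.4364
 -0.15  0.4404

0.4129

T = 0.5;  σ√T = 0.3323
d₁ = [ln(275/250) + (0.076 − 0.01 + 0.47²/2)·0.5] / 0.3323 = [0.0953 + 0.0882] / 0.3323 = 0.5523 which rounds to 0.55
d₂ = d₁ − σ√T = 0.5523 − 0.3323 = 0.2199 which rounds to 0.22
Risk-neutral Pr[S_T < K] = N(−d₂) = N(-0.22) = 0.4129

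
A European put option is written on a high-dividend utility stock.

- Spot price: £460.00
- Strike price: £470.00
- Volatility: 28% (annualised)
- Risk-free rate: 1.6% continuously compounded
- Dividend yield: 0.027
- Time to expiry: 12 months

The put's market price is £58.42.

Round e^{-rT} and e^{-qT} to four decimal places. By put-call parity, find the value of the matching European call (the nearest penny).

exp(−qT) = exp(−0.027·1) = 0.9734;  exp(−rT) = exp(−0.016·1) = 0.9841
Put-call parity: C − P = S·e^(−qT) − K·e^(−rT) = 460·0.9734 − 470·0.9841 = 447.7640 − 462.5270 = -14.7630
C = P + (C − P) = 58.42 + (-14.7630) = 43.6570

£43.66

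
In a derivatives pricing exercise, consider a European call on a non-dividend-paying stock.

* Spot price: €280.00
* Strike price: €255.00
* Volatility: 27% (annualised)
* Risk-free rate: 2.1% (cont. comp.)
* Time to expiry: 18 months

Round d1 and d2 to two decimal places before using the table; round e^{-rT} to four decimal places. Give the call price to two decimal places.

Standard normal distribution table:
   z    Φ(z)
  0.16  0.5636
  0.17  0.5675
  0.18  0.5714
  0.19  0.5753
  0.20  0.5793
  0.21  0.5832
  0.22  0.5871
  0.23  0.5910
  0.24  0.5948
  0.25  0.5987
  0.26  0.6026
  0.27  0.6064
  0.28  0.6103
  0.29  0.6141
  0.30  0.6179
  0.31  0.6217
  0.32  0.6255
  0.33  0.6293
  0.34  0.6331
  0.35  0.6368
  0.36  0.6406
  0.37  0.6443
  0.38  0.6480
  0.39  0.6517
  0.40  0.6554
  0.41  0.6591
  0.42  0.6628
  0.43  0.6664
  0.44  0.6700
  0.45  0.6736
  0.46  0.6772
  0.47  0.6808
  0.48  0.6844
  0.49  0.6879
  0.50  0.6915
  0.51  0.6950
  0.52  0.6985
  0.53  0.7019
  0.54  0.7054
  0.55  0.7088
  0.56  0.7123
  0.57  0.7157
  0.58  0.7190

€53.41

T = 1.5;  σ√T = 0.3307
d₁ = [ln(280/255) + (0.021 + 0.27²/2)·1.5] / 0.3307 = [0.0935 + 0.0862] / 0.3307 = 0.5434 ≈ 0.54
d₂ = d₁ − σ√T = 0.5434 − 0.3307 = 0.2127 ≈ 0.21
e^(−rT) = e^(−0.021·1.5) = 0.9690
C = 280·N(0.54) − 255·0.9690·N(0.21) = 280·0.7054 − 255·0.9690·0.5832 = 197.5120 − 144.1058 = 53.4062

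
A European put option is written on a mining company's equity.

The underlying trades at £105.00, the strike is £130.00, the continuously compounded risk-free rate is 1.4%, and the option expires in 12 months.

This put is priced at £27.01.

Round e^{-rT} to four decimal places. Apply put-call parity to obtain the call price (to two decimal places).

£3.82

e^(−rT) = e^(−0.014·1) = 0.9861
Put-call parity: C − P = S − K·e^(−rT) = 105 − 130·0.9861 = 105 − 128.1930 = -23.1930
C = P + (C − P) = 27.01 + (-23.1930) = 3.8170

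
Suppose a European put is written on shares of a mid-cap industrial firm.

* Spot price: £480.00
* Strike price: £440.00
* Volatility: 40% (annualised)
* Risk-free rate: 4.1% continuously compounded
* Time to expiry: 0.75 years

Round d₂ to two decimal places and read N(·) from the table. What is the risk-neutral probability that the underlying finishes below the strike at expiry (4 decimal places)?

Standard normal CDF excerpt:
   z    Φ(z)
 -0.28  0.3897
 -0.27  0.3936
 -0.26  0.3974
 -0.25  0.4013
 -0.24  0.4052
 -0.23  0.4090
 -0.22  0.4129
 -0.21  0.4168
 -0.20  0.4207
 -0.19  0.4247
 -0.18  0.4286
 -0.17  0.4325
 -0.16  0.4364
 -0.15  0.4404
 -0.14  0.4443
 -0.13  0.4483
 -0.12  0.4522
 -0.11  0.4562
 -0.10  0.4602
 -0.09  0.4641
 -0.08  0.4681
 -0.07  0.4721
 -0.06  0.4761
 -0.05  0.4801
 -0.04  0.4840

0.4325

σ√T = 0.4 × 0.8660 = 0.3464
d₁ = [ln(480/440) + (0.041 + 0.4²/2)·0.75] / 0.3464 = [0.0870 + 0.0908] / 0.3464 = 0.5132 → 0.51
d₂ = d₁ − σ√T = 0.5132 − 0.3464 = 0.1667 → 0.17
Risk-neutral Pr[S_T < K] = N(−d₂) = N(-0.17) = 0.4325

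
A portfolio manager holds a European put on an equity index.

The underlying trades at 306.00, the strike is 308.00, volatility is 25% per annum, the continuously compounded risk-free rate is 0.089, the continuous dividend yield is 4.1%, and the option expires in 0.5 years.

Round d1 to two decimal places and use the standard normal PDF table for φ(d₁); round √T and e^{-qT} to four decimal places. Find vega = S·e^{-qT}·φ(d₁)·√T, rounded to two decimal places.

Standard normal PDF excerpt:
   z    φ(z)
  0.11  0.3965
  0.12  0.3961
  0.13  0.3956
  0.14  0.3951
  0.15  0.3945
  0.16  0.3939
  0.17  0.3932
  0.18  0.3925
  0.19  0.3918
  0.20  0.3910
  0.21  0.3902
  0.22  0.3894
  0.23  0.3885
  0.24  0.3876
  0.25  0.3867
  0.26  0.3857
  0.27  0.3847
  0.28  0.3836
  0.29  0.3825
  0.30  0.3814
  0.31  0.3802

83.05

σ√T = 0.25·√0.5 = 0.1768
d₁ = [ln(306/308) + (0.089 − 0.041 + 0.25²/2)·0.5] / 0.1768 = [-0.0065 + 0.0396] / 0.1768 = 0.1873 which rounds to 0.19
√T = √0.5 = 0.7071
φ(d₁) = φ(0.19) = 0.3918
exp(−qT) = exp(−0.041·0.5) = 0.9797
vega = S·exp(−qT)·φ(d₁)·√T = 306·0.9797·0.3918·0.7071 = 83.0539
(The call has the same vega.)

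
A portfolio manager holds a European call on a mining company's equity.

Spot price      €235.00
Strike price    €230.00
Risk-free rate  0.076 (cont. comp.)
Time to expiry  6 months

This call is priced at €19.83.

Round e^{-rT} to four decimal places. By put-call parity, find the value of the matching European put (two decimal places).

€6.25

exp(−rT) = exp(−0.076·0.5) = 0.9627
Put-call parity: C − P = S − K·e^(−rT) = 235 − 230·0.9627 = 235 − 221.4210 = 13.5790
P = C − (C − P) = 19.83 − (13.5790) = 6.2510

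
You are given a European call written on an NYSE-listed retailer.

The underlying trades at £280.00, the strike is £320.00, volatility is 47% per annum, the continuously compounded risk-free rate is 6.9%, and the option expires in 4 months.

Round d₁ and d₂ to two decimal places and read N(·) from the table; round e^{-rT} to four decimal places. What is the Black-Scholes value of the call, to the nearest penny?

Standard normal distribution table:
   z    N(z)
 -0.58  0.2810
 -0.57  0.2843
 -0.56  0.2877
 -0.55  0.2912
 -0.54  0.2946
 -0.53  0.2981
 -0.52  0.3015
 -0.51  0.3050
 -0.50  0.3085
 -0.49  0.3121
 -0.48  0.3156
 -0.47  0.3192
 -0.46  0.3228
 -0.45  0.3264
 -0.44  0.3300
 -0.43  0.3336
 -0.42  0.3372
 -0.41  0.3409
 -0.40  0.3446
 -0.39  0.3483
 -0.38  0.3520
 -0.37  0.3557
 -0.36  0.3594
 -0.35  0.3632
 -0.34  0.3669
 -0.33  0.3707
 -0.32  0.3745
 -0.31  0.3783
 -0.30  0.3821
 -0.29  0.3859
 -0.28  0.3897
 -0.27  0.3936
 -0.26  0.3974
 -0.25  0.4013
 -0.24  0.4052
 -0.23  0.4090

σ√T = 0.47·√0.3333 = 0.2714
ln(S/K) + (r + σ²/2)T = ln(280/320) + (0.069 + 0.47²/2)·0.3333 = -0.1335 + 0.0598 = -0.0737
d₁ = -0.0737 / 0.2714 = -0.2717 ≈ -0.27
d₂ = d₁ − σ√T = -0.2717 − 0.2714 = -0.5430 ≈ -0.54
e^(−rT) = e^(−0.069·0.3333) = 0.9773
C = 280·N(-0.27) − 320·0.9773·N(-0.54) = 280·0.3936 − 320·0.9773·0.2946 = 110.2080 − 92.1320 = 18.0760

£18.08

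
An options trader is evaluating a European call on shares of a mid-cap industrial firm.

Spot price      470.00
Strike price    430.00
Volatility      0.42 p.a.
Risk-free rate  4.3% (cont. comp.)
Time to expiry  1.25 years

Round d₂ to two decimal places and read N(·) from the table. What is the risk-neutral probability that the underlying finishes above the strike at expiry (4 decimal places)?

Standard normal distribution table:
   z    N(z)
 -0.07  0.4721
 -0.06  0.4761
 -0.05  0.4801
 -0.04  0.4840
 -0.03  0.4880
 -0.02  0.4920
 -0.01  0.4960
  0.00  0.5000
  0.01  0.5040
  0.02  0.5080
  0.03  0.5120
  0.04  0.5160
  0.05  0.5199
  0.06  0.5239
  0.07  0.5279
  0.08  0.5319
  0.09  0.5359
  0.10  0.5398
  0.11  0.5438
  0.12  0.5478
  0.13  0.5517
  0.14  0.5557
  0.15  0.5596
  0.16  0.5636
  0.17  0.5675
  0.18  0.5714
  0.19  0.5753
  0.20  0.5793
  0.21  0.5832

σ√T = 0.42 × 1.1180 = 0.4696
ln(S/K) + (r + σ²/2)T = ln(470/430) + (0.043 + 0.42²/2)·1.25 = 0.0889 + 0.1640 = 0.2529
d₁ = 0.2529 / 0.4696 = 0.5387 → 0.54
d₂ = d₁ − σ√T = 0.5387 − 0.4696 = 0.0691 → 0.07
Pr(exercise) under Q = N(d₂) = 0.5279

0.5279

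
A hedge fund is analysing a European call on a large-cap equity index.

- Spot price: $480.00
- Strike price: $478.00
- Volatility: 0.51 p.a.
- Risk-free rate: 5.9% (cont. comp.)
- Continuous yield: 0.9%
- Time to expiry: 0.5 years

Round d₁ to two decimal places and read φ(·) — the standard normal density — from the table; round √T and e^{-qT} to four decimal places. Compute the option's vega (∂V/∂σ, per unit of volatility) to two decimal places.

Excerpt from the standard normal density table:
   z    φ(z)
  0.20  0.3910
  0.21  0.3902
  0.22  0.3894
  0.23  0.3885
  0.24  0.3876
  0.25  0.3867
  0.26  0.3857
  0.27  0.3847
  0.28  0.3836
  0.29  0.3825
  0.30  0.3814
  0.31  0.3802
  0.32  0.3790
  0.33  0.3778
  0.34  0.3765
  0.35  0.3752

130.32

T = 0.5;  σ√T = 0.3606
d₁ = [ln(480/478) + (0.059 − 0.009 + 0.51²/2)·0.5] / 0.3606 = [0.0042 + 0.0900] / 0.3606 = 0.2612 ⇒ 0.26
√T = √0.5 = 0.7071
φ(d₁) = φ(0.26) = 0.3857
e^(−qT) = e^(−0.009·0.5) = 0.9955
vega = S·e^(−qT)·φ(d₁)·√T = 480·0.9955·0.3857·0.7071 = 130.3206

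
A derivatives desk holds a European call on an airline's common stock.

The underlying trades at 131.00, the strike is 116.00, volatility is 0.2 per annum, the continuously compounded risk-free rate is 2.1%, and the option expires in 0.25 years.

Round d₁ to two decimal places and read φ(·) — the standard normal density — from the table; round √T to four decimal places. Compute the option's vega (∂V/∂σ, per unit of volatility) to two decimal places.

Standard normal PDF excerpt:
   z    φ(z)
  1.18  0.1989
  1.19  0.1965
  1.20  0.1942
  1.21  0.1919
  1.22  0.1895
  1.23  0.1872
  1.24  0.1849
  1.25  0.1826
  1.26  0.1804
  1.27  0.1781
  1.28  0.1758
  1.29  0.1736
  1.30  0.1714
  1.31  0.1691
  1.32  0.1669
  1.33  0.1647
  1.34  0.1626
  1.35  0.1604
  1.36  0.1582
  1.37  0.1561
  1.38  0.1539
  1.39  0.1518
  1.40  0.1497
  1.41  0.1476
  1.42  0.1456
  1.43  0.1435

10.93

σ√T = 0.2·√0.25 = 0.1000
ln(S/K) + (r + σ²/2)T = ln(131/116) + (0.021 + 0.2²/2)·0.25 = 0.1216 + 0.0103 = 0.1319
d₁ = 0.1319 / 0.1000 = 1.3186 ≈ 1.32
√T = √0.25 = 0.5000
φ(d₁) = φ(1.32) = 0.1669
vega = S·φ(d₁)·√T = 131·0.1669·0.5000 = 10.9319
(Call and put vega coincide under Black-Scholes.)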